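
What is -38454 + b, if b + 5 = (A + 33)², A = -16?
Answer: -38170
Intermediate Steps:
b = 284 (b = -5 + (-16 + 33)² = -5 + 17² = -5 + 289 = 284)
-38454 + b = -38454 + 284 = -38170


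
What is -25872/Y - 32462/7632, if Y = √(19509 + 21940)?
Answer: -16231/3816 - 25872*√41449/41449 ≈ -131.33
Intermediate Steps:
Y = √41449 ≈ 203.59
-25872/Y - 32462/7632 = -25872*√41449/41449 - 32462/7632 = -25872*√41449/41449 - 32462*1/7632 = -25872*√41449/41449 - 16231/3816 = -16231/3816 - 25872*√41449/41449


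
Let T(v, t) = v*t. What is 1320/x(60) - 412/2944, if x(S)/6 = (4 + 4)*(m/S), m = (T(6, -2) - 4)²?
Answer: 18563/2944 ≈ 6.3054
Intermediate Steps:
T(v, t) = t*v
m = 256 (m = (-2*6 - 4)² = (-12 - 4)² = (-16)² = 256)
x(S) = 12288/S (x(S) = 6*((4 + 4)*(256/S)) = 6*(8*(256/S)) = 6*(2048/S) = 12288/S)
1320/x(60) - 412/2944 = 1320/((12288/60)) - 412/2944 = 1320/((12288*(1/60))) - 412*1/2944 = 1320/(1024/5) - 103/736 = 1320*(5/1024) - 103/736 = 825/128 - 103/736 = 18563/2944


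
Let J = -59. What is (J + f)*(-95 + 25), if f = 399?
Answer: -23800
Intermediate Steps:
(J + f)*(-95 + 25) = (-59 + 399)*(-95 + 25) = 340*(-70) = -23800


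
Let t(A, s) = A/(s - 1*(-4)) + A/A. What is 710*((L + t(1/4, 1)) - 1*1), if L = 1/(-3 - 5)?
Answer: -213/4 ≈ -53.250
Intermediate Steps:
L = -1/8 (L = 1/(-8) = -1/8 ≈ -0.12500)
t(A, s) = 1 + A/(4 + s) (t(A, s) = A/(s + 4) + 1 = A/(4 + s) + 1 = 1 + A/(4 + s))
710*((L + t(1/4, 1)) - 1*1) = 710*((-1/8 + (4 + 1/4 + 1)/(4 + 1)) - 1*1) = 710*((-1/8 + (4 + 1*(1/4) + 1)/5) - 1) = 710*((-1/8 + (4 + 1/4 + 1)/5) - 1) = 710*((-1/8 + (1/5)*(21/4)) - 1) = 710*((-1/8 + 21/20) - 1) = 710*(37/40 - 1) = 710*(-3/40) = -213/4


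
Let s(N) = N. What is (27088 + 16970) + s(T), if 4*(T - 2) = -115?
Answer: 176125/4 ≈ 44031.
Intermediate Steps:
T = -107/4 (T = 2 + (1/4)*(-115) = 2 - 115/4 = -107/4 ≈ -26.750)
(27088 + 16970) + s(T) = (27088 + 16970) - 107/4 = 44058 - 107/4 = 176125/4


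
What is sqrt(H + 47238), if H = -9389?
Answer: sqrt(37849) ≈ 194.55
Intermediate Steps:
sqrt(H + 47238) = sqrt(-9389 + 47238) = sqrt(37849)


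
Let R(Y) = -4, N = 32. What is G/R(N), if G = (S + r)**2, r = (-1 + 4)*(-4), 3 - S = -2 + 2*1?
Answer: -81/4 ≈ -20.250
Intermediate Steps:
S = 3 (S = 3 - (-2 + 2*1) = 3 - (-2 + 2) = 3 - 1*0 = 3 + 0 = 3)
r = -12 (r = 3*(-4) = -12)
G = 81 (G = (3 - 12)**2 = (-9)**2 = 81)
G/R(N) = 81/(-4) = 81*(-1/4) = -81/4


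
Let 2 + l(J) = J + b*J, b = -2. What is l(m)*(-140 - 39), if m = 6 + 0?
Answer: 1432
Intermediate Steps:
m = 6
l(J) = -2 - J (l(J) = -2 + (J - 2*J) = -2 - J)
l(m)*(-140 - 39) = (-2 - 1*6)*(-140 - 39) = (-2 - 6)*(-179) = -8*(-179) = 1432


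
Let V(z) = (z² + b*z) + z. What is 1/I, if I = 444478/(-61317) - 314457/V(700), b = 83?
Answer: -33650769600/263211086269 ≈ -0.12785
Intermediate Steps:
V(z) = z² + 84*z (V(z) = (z² + 83*z) + z = z² + 84*z)
I = -263211086269/33650769600 (I = 444478/(-61317) - 314457*1/(700*(84 + 700)) = 444478*(-1/61317) - 314457/(700*784) = -444478/61317 - 314457/548800 = -263211086269/33650769600 ≈ -7.8218)
1/I = 1/(-263211086269/33650769600) = -33650769600/263211086269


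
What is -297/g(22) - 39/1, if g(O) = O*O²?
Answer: -37779/968 ≈ -39.028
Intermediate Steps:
g(O) = O³
-297/g(22) - 39/1 = -297/(22³) - 39/1 = -297/10648 - 39*1 = -297*1/10648 - 39 = -27/968 - 39 = -37779/968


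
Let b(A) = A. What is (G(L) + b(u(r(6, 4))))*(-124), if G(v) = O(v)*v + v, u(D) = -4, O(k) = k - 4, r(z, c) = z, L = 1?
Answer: 744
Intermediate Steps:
O(k) = -4 + k
G(v) = v + v*(-4 + v) (G(v) = (-4 + v)*v + v = v*(-4 + v) + v = v + v*(-4 + v))
(G(L) + b(u(r(6, 4))))*(-124) = (1*(-3 + 1) - 4)*(-124) = (1*(-2) - 4)*(-124) = (-2 - 4)*(-124) = -6*(-124) = 744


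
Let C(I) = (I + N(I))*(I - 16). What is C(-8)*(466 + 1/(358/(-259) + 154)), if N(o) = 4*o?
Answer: 736812280/1647 ≈ 4.4737e+5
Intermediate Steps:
C(I) = 5*I*(-16 + I) (C(I) = (I + 4*I)*(I - 16) = (5*I)*(-16 + I) = 5*I*(-16 + I))
C(-8)*(466 + 1/(358/(-259) + 154)) = (5*(-8)*(-16 - 8))*(466 + 1/(358/(-259) + 154)) = (5*(-8)*(-24))*(466 + 1/(358*(-1/259) + 154)) = 960*(466 + 1/(-358/259 + 154)) = 960*(466 + 1/(39528/259)) = 960*(466 + 259/39528) = 960*(18420307/39528) = 736812280/1647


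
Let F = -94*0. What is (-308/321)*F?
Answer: 0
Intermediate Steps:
F = 0
(-308/321)*F = -308/321*0 = 0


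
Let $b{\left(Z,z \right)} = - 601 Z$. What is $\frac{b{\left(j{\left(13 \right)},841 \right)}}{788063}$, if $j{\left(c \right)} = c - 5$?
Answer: $- \frac{4808}{788063} \approx -0.006101$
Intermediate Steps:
$j{\left(c \right)} = -5 + c$
$\frac{b{\left(j{\left(13 \right)},841 \right)}}{788063} = \frac{\left(-601\right) \left(-5 + 13\right)}{788063} = \left(-601\right) 8 \cdot \frac{1}{788063} = \left(-4808\right) \frac{1}{788063} = - \frac{4808}{788063}$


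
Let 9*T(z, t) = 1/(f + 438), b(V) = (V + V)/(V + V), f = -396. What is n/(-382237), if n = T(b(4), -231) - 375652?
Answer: 141996455/144485586 ≈ 0.98277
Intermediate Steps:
b(V) = 1 (b(V) = (2*V)/((2*V)) = (2*V)*(1/(2*V)) = 1)
T(z, t) = 1/378 (T(z, t) = 1/(9*(-396 + 438)) = (⅑)/42 = (⅑)*(1/42) = 1/378)
n = -141996455/378 (n = 1/378 - 375652 = -141996455/378 ≈ -3.7565e+5)
n/(-382237) = -141996455/378/(-382237) = -141996455/378*(-1/382237) = 141996455/144485586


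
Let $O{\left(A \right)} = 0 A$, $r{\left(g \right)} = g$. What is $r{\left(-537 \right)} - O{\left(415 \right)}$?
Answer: $-537$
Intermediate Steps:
$O{\left(A \right)} = 0$
$r{\left(-537 \right)} - O{\left(415 \right)} = -537 - 0 = -537 + 0 = -537$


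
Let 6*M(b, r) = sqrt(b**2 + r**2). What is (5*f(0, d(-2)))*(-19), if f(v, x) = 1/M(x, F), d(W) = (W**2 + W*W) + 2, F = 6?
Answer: -285*sqrt(34)/34 ≈ -48.877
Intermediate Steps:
M(b, r) = sqrt(b**2 + r**2)/6
d(W) = 2 + 2*W**2 (d(W) = (W**2 + W**2) + 2 = 2*W**2 + 2 = 2 + 2*W**2)
f(v, x) = 6/sqrt(36 + x**2) (f(v, x) = 1/(sqrt(x**2 + 6**2)/6) = 1/(sqrt(x**2 + 36)/6) = 1/(sqrt(36 + x**2)/6) = 6/sqrt(36 + x**2))
(5*f(0, d(-2)))*(-19) = (5*(6/sqrt(36 + (2 + 2*(-2)**2)**2)))*(-19) = (5*(6/sqrt(36 + (2 + 2*4)**2)))*(-19) = (5*(6/sqrt(36 + (2 + 8)**2)))*(-19) = (5*(6/sqrt(36 + 10**2)))*(-19) = (5*(6/sqrt(36 + 100)))*(-19) = (5*(6/sqrt(136)))*(-19) = (5*(6*(sqrt(34)/68)))*(-19) = (5*(3*sqrt(34)/34))*(-19) = (15*sqrt(34)/34)*(-19) = -285*sqrt(34)/34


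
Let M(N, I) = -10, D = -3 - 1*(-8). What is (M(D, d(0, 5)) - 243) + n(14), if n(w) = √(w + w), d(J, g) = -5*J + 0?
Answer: -253 + 2*√7 ≈ -247.71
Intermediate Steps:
D = 5 (D = -3 + 8 = 5)
d(J, g) = -5*J
n(w) = √2*√w (n(w) = √(2*w) = √2*√w)
(M(D, d(0, 5)) - 243) + n(14) = (-10 - 243) + √2*√14 = -253 + 2*√7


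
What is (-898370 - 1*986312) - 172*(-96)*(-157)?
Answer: -4477066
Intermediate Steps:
(-898370 - 1*986312) - 172*(-96)*(-157) = (-898370 - 986312) - (-16512)*(-157) = -1884682 - 1*2592384 = -1884682 - 2592384 = -4477066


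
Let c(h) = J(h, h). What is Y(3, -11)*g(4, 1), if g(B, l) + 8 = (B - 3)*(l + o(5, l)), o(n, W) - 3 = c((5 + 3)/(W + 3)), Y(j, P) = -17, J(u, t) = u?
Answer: 34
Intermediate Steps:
c(h) = h
o(n, W) = 3 + 8/(3 + W) (o(n, W) = 3 + (5 + 3)/(W + 3) = 3 + 8/(3 + W))
g(B, l) = -8 + (-3 + B)*(l + (17 + 3*l)/(3 + l)) (g(B, l) = -8 + (B - 3)*(l + (17 + 3*l)/(3 + l)) = -8 + (-3 + B)*(l + (17 + 3*l)/(3 + l)))
Y(3, -11)*g(4, 1) = -17*(-51 - 9*1 + 4*(17 + 3*1) + (3 + 1)*(-8 - 3*1 + 4*1))/(3 + 1) = -17*(-51 - 9 + 4*(17 + 3) + 4*(-8 - 3 + 4))/4 = -17*(-51 - 9 + 4*20 + 4*(-7))/4 = -17*(-51 - 9 + 80 - 28)/4 = -17*(-8)/4 = -17*(-2) = 34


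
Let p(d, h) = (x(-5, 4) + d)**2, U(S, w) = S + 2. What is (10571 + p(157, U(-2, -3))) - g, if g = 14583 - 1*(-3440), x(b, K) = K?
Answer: 18469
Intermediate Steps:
U(S, w) = 2 + S
p(d, h) = (4 + d)**2
g = 18023 (g = 14583 + 3440 = 18023)
(10571 + p(157, U(-2, -3))) - g = (10571 + (4 + 157)**2) - 1*18023 = (10571 + 161**2) - 18023 = (10571 + 25921) - 18023 = 36492 - 18023 = 18469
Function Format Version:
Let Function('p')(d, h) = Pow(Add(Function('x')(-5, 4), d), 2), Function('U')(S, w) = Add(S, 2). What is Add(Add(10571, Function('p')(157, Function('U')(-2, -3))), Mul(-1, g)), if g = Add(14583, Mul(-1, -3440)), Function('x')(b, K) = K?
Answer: 18469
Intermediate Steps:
Function('U')(S, w) = Add(2, S)
Function('p')(d, h) = Pow(Add(4, d), 2)
g = 18023 (g = Add(14583, 3440) = 18023)
Add(Add(10571, Function('p')(157, Function('U')(-2, -3))), Mul(-1, g)) = Add(Add(10571, Pow(Add(4, 157), 2)), Mul(-1, 18023)) = Add(Add(10571, Pow(161, 2)), -18023) = Add(Add(10571, 25921), -18023) = Add(36492, -18023) = 18469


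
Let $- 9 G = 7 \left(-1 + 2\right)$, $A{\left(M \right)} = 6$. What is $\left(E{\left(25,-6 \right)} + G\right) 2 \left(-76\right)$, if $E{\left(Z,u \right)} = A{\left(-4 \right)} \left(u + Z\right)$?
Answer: $- \frac{154888}{9} \approx -17210.0$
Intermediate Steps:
$E{\left(Z,u \right)} = 6 Z + 6 u$ ($E{\left(Z,u \right)} = 6 \left(u + Z\right) = 6 \left(Z + u\right) = 6 Z + 6 u$)
$G = - \frac{7}{9}$ ($G = - \frac{7 \left(-1 + 2\right)}{9} = - \frac{7 \cdot 1}{9} = \left(- \frac{1}{9}\right) 7 = - \frac{7}{9} \approx -0.77778$)
$\left(E{\left(25,-6 \right)} + G\right) 2 \left(-76\right) = \left(\left(6 \cdot 25 + 6 \left(-6\right)\right) - \frac{7}{9}\right) 2 \left(-76\right) = \left(\left(150 - 36\right) - \frac{7}{9}\right) \left(-152\right) = \left(114 - \frac{7}{9}\right) \left(-152\right) = \frac{1019}{9} \left(-152\right) = - \frac{154888}{9}$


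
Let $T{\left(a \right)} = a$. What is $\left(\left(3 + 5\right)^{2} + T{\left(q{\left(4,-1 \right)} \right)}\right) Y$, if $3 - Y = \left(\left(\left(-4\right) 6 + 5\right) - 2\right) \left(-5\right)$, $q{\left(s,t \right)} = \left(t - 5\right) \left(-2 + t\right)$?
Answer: $-8364$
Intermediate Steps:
$q{\left(s,t \right)} = \left(-5 + t\right) \left(-2 + t\right)$
$Y = -102$ ($Y = 3 - \left(\left(\left(-4\right) 6 + 5\right) - 2\right) \left(-5\right) = 3 - \left(\left(-24 + 5\right) - 2\right) \left(-5\right) = 3 - \left(-19 - 2\right) \left(-5\right) = 3 - \left(-21\right) \left(-5\right) = 3 - 105 = -102$)
$\left(\left(3 + 5\right)^{2} + T{\left(q{\left(4,-1 \right)} \right)}\right) Y = \left(\left(3 + 5\right)^{2} + \left(10 + \left(-1\right)^{2} - -7\right)\right) \left(-102\right) = \left(8^{2} + \left(10 + 1 + 7\right)\right) \left(-102\right) = \left(64 + 18\right) \left(-102\right) = 82 \left(-102\right) = -8364$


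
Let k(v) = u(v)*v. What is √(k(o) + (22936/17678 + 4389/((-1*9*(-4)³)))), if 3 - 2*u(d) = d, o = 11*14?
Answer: I*√522833272320171/212136 ≈ 107.79*I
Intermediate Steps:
o = 154
u(d) = 3/2 - d/2
k(v) = v*(3/2 - v/2) (k(v) = (3/2 - v/2)*v = v*(3/2 - v/2))
√(k(o) + (22936/17678 + 4389/((-1*9*(-4)³)))) = √((½)*154*(3 - 1*154) + (22936/17678 + 4389/((-1*9*(-4)³)))) = √((½)*154*(3 - 154) + (22936*(1/17678) + 4389/((-9*(-64))))) = √((½)*154*(-151) + (11468/8839 + 4389/576)) = √(-11627 + (11468/8839 + 4389*(1/576))) = √(-11627 + (11468/8839 + 1463/192)) = √(-11627 + 15133313/1697088) = √(-19716908863/1697088) = I*√522833272320171/212136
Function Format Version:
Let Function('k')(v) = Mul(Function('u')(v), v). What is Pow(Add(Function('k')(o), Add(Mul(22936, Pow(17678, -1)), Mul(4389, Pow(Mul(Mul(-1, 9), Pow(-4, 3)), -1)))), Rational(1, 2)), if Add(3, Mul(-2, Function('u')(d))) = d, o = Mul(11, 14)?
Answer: Mul(Rational(1, 212136), I, Pow(522833272320171, Rational(1, 2))) ≈ Mul(107.79, I)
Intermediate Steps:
o = 154
Function('u')(d) = Add(Rational(3, 2), Mul(Rational(-1, 2), d))
Function('k')(v) = Mul(v, Add(Rational(3, 2), Mul(Rational(-1, 2), v))) (Function('k')(v) = Mul(Add(Rational(3, 2), Mul(Rational(-1, 2), v)), v) = Mul(v, Add(Rational(3, 2), Mul(Rational(-1, 2), v))))
Pow(Add(Function('k')(o), Add(Mul(22936, Pow(17678, -1)), Mul(4389, Pow(Mul(Mul(-1, 9), Pow(-4, 3)), -1)))), Rational(1, 2)) = Pow(Add(Mul(Rational(1, 2), 154, Add(3, Mul(-1, 154))), Add(Mul(22936, Pow(17678, -1)), Mul(4389, Pow(Mul(Mul(-1, 9), Pow(-4, 3)), -1)))), Rational(1, 2)) = Pow(Add(Mul(Rational(1, 2), 154, Add(3, -154)), Add(Mul(22936, Rational(1, 17678)), Mul(4389, Pow(Mul(-9, -64), -1)))), Rational(1, 2)) = Pow(Add(Mul(Rational(1, 2), 154, -151), Add(Rational(11468, 8839), Mul(4389, Pow(576, -1)))), Rational(1, 2)) = Pow(Add(-11627, Add(Rational(11468, 8839), Mul(4389, Rational(1, 576)))), Rational(1, 2)) = Pow(Add(-11627, Add(Rational(11468, 8839), Rational(1463, 192))), Rational(1, 2)) = Pow(Add(-11627, Rational(15133313, 1697088)), Rational(1, 2)) = Pow(Rational(-19716908863, 1697088), Rational(1, 2)) = Mul(Rational(1, 212136), I, Pow(522833272320171, Rational(1, 2)))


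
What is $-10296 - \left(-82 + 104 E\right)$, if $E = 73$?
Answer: $-17806$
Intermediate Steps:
$-10296 - \left(-82 + 104 E\right) = -10296 + \left(\left(-104\right) 73 + 82\right) = -10296 + \left(-7592 + 82\right) = -10296 - 7510 = -17806$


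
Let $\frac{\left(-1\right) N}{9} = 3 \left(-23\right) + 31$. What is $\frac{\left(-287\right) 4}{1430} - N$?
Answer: $- \frac{245104}{715} \approx -342.8$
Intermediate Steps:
$N = 342$ ($N = - 9 \left(3 \left(-23\right) + 31\right) = - 9 \left(-69 + 31\right) = \left(-9\right) \left(-38\right) = 342$)
$\frac{\left(-287\right) 4}{1430} - N = \frac{\left(-287\right) 4}{1430} - 342 = \left(-1148\right) \frac{1}{1430} - 342 = - \frac{574}{715} - 342 = - \frac{245104}{715}$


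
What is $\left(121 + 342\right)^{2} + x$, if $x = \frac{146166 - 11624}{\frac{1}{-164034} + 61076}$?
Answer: $\frac{2147686595699555}{10018540583} \approx 2.1437 \cdot 10^{5}$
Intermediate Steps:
$x = \frac{22069462428}{10018540583}$ ($x = \frac{134542}{- \frac{1}{164034} + 61076} = \frac{134542}{\frac{10018540583}{164034}} = 134542 \cdot \frac{164034}{10018540583} = \frac{22069462428}{10018540583} \approx 2.2029$)
$\left(121 + 342\right)^{2} + x = \left(121 + 342\right)^{2} + \frac{22069462428}{10018540583} = 463^{2} + \frac{22069462428}{10018540583} = 214369 + \frac{22069462428}{10018540583} = \frac{2147686595699555}{10018540583}$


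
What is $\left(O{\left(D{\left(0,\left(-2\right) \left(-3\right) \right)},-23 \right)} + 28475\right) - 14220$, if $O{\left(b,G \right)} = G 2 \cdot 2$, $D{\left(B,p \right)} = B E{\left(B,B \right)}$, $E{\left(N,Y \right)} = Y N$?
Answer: $14163$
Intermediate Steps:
$E{\left(N,Y \right)} = N Y$
$D{\left(B,p \right)} = B^{3}$ ($D{\left(B,p \right)} = B B B = B B^{2} = B^{3}$)
$O{\left(b,G \right)} = 4 G$ ($O{\left(b,G \right)} = 2 G 2 = 4 G$)
$\left(O{\left(D{\left(0,\left(-2\right) \left(-3\right) \right)},-23 \right)} + 28475\right) - 14220 = \left(4 \left(-23\right) + 28475\right) - 14220 = \left(-92 + 28475\right) - 14220 = 28383 - 14220 = 14163$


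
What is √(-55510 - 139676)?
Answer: I*√195186 ≈ 441.8*I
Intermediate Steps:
√(-55510 - 139676) = √(-195186) = I*√195186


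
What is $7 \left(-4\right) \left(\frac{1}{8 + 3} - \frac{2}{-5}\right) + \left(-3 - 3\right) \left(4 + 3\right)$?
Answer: $- \frac{3066}{55} \approx -55.745$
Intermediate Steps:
$7 \left(-4\right) \left(\frac{1}{8 + 3} - \frac{2}{-5}\right) + \left(-3 - 3\right) \left(4 + 3\right) = - 28 \left(\frac{1}{11} - 2 \left(- \frac{1}{5}\right)\right) - 42 = - 28 \left(\frac{1}{11} - - \frac{2}{5}\right) - 42 = - 28 \left(\frac{1}{11} + \frac{2}{5}\right) - 42 = \left(-28\right) \frac{27}{55} - 42 = - \frac{756}{55} - 42 = - \frac{3066}{55}$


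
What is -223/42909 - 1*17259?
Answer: -740566654/42909 ≈ -17259.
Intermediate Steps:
-223/42909 - 1*17259 = -223*1/42909 - 17259 = -223/42909 - 17259 = -740566654/42909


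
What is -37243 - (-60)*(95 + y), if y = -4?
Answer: -31783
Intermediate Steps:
-37243 - (-60)*(95 + y) = -37243 - (-60)*(95 - 4) = -37243 - (-60)*91 = -37243 - 1*(-5460) = -37243 + 5460 = -31783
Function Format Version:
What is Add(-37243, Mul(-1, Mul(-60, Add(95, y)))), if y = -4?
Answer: -31783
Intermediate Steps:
Add(-37243, Mul(-1, Mul(-60, Add(95, y)))) = Add(-37243, Mul(-1, Mul(-60, Add(95, -4)))) = Add(-37243, Mul(-1, Mul(-60, 91))) = Add(-37243, Mul(-1, -5460)) = Add(-37243, 5460) = -31783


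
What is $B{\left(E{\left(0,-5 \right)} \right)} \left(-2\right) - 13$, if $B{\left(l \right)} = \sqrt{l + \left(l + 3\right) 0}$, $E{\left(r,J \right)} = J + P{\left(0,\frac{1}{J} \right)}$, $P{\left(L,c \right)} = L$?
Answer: $-13 - 2 i \sqrt{5} \approx -13.0 - 4.4721 i$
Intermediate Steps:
$E{\left(r,J \right)} = J$ ($E{\left(r,J \right)} = J + 0 = J$)
$B{\left(l \right)} = \sqrt{l}$ ($B{\left(l \right)} = \sqrt{l + \left(3 + l\right) 0} = \sqrt{l + 0} = \sqrt{l}$)
$B{\left(E{\left(0,-5 \right)} \right)} \left(-2\right) - 13 = \sqrt{-5} \left(-2\right) - 13 = i \sqrt{5} \left(-2\right) - 13 = - 2 i \sqrt{5} - 13 = -13 - 2 i \sqrt{5}$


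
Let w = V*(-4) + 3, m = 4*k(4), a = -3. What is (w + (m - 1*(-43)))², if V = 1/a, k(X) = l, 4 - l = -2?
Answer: 45796/9 ≈ 5088.4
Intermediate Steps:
l = 6 (l = 4 - 1*(-2) = 4 + 2 = 6)
k(X) = 6
V = -⅓ (V = 1/(-3) = -⅓ ≈ -0.33333)
m = 24 (m = 4*6 = 24)
w = 13/3 (w = -⅓*(-4) + 3 = 4/3 + 3 = 13/3 ≈ 4.3333)
(w + (m - 1*(-43)))² = (13/3 + (24 - 1*(-43)))² = (13/3 + (24 + 43))² = (13/3 + 67)² = (214/3)² = 45796/9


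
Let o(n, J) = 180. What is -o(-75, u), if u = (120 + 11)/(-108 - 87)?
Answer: -180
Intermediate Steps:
u = -131/195 (u = 131/(-195) = 131*(-1/195) = -131/195 ≈ -0.67179)
-o(-75, u) = -1*180 = -180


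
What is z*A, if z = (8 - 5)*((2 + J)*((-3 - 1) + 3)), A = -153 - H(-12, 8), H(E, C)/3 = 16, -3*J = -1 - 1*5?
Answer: 2412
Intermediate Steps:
J = 2 (J = -(-1 - 1*5)/3 = -(-1 - 5)/3 = -⅓*(-6) = 2)
H(E, C) = 48 (H(E, C) = 3*16 = 48)
A = -201 (A = -153 - 1*48 = -153 - 48 = -201)
z = -12 (z = (8 - 5)*((2 + 2)*((-3 - 1) + 3)) = 3*(4*(-4 + 3)) = 3*(4*(-1)) = 3*(-4) = -12)
z*A = -12*(-201) = 2412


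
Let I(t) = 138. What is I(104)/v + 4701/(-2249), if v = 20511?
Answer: -32037283/15376413 ≈ -2.0835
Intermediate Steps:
I(104)/v + 4701/(-2249) = 138/20511 + 4701/(-2249) = 138*(1/20511) + 4701*(-1/2249) = 46/6837 - 4701/2249 = -32037283/15376413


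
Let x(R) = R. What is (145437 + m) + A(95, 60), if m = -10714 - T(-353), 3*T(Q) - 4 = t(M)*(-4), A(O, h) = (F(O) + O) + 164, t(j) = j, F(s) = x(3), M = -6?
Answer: 404927/3 ≈ 1.3498e+5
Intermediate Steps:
F(s) = 3
A(O, h) = 167 + O (A(O, h) = (3 + O) + 164 = 167 + O)
T(Q) = 28/3 (T(Q) = 4/3 + (-6*(-4))/3 = 4/3 + (1/3)*24 = 4/3 + 8 = 28/3)
m = -32170/3 (m = -10714 - 1*28/3 = -10714 - 28/3 = -32170/3 ≈ -10723.)
(145437 + m) + A(95, 60) = (145437 - 32170/3) + (167 + 95) = 404141/3 + 262 = 404927/3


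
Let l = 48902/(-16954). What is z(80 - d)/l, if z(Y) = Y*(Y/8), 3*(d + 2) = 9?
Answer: -1079693/3992 ≈ -270.46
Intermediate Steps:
d = 1 (d = -2 + (⅓)*9 = -2 + 3 = 1)
z(Y) = Y²/8 (z(Y) = Y*(Y*(⅛)) = Y*(Y/8) = Y²/8)
l = -499/173 (l = 48902*(-1/16954) = -499/173 ≈ -2.8844)
z(80 - d)/l = ((80 - 1*1)²/8)/(-499/173) = ((80 - 1)²/8)*(-173/499) = ((⅛)*79²)*(-173/499) = ((⅛)*6241)*(-173/499) = (6241/8)*(-173/499) = -1079693/3992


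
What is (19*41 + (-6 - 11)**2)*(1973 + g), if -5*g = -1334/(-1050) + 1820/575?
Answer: 42387607784/20125 ≈ 2.1062e+6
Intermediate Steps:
g = -53561/60375 (g = -(-1334/(-1050) + 1820/575)/5 = -(-1334*(-1/1050) + 1820*(1/575))/5 = -(667/525 + 364/115)/5 = -1/5*53561/12075 = -53561/60375 ≈ -0.88714)
(19*41 + (-6 - 11)**2)*(1973 + g) = (19*41 + (-6 - 11)**2)*(1973 - 53561/60375) = (779 + (-17)**2)*(119066314/60375) = (779 + 289)*(119066314/60375) = 1068*(119066314/60375) = 42387607784/20125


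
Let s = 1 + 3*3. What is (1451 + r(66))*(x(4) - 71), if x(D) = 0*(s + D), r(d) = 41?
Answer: -105932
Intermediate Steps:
s = 10 (s = 1 + 9 = 10)
x(D) = 0 (x(D) = 0*(10 + D) = 0)
(1451 + r(66))*(x(4) - 71) = (1451 + 41)*(0 - 71) = 1492*(-71) = -105932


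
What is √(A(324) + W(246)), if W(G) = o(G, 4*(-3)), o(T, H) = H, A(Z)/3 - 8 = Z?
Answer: 2*√246 ≈ 31.369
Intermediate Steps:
A(Z) = 24 + 3*Z
W(G) = -12 (W(G) = 4*(-3) = -12)
√(A(324) + W(246)) = √((24 + 3*324) - 12) = √((24 + 972) - 12) = √(996 - 12) = √984 = 2*√246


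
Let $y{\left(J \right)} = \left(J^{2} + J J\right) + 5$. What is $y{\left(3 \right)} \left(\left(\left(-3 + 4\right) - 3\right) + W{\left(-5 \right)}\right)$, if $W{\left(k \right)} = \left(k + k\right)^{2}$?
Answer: $2254$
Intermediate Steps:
$W{\left(k \right)} = 4 k^{2}$ ($W{\left(k \right)} = \left(2 k\right)^{2} = 4 k^{2}$)
$y{\left(J \right)} = 5 + 2 J^{2}$ ($y{\left(J \right)} = \left(J^{2} + J^{2}\right) + 5 = 2 J^{2} + 5 = 5 + 2 J^{2}$)
$y{\left(3 \right)} \left(\left(\left(-3 + 4\right) - 3\right) + W{\left(-5 \right)}\right) = \left(5 + 2 \cdot 3^{2}\right) \left(\left(\left(-3 + 4\right) - 3\right) + 4 \left(-5\right)^{2}\right) = \left(5 + 2 \cdot 9\right) \left(\left(1 - 3\right) + 4 \cdot 25\right) = \left(5 + 18\right) \left(-2 + 100\right) = 23 \cdot 98 = 2254$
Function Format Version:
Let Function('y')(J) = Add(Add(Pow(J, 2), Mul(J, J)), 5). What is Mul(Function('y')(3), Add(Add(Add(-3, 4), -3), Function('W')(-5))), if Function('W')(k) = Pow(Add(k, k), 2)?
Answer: 2254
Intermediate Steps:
Function('W')(k) = Mul(4, Pow(k, 2)) (Function('W')(k) = Pow(Mul(2, k), 2) = Mul(4, Pow(k, 2)))
Function('y')(J) = Add(5, Mul(2, Pow(J, 2))) (Function('y')(J) = Add(Add(Pow(J, 2), Pow(J, 2)), 5) = Add(Mul(2, Pow(J, 2)), 5) = Add(5, Mul(2, Pow(J, 2))))
Mul(Function('y')(3), Add(Add(Add(-3, 4), -3), Function('W')(-5))) = Mul(Add(5, Mul(2, Pow(3, 2))), Add(Add(Add(-3, 4), -3), Mul(4, Pow(-5, 2)))) = Mul(Add(5, Mul(2, 9)), Add(Add(1, -3), Mul(4, 25))) = Mul(Add(5, 18), Add(-2, 100)) = Mul(23, 98) = 2254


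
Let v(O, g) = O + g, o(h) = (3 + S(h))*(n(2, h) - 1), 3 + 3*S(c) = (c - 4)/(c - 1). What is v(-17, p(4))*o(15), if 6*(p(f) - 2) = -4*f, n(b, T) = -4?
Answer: 25175/126 ≈ 199.80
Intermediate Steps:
S(c) = -1 + (-4 + c)/(3*(-1 + c)) (S(c) = -1 + ((c - 4)/(c - 1))/3 = -1 + ((-4 + c)/(-1 + c))/3 = -1 + (-4 + c)/(3*(-1 + c)))
o(h) = -15 - 5*(-1 - 2*h)/(3*(-1 + h)) (o(h) = (3 + (-1 - 2*h)/(3*(-1 + h)))*(-4 - 1) = (3 + (-1 - 2*h)/(3*(-1 + h)))*(-5) = -15 - 5*(-1 - 2*h)/(3*(-1 + h)))
p(f) = 2 - 2*f/3 (p(f) = 2 + (-4*f)/6 = 2 - 2*f/3)
v(-17, p(4))*o(15) = (-17 + (2 - ⅔*4))*(5*(10 - 7*15)/(3*(-1 + 15))) = (-17 + (2 - 8/3))*((5/3)*(10 - 105)/14) = (-17 - ⅔)*((5/3)*(1/14)*(-95)) = -53/3*(-475/42) = 25175/126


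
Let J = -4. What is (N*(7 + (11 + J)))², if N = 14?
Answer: 38416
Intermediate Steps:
(N*(7 + (11 + J)))² = (14*(7 + (11 - 4)))² = (14*(7 + 7))² = (14*14)² = 196² = 38416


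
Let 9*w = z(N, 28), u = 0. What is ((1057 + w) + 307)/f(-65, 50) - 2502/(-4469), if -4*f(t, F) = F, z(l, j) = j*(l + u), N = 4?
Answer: -110160994/1005525 ≈ -109.56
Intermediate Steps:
z(l, j) = j*l (z(l, j) = j*(l + 0) = j*l)
w = 112/9 (w = (28*4)/9 = (⅑)*112 = 112/9 ≈ 12.444)
f(t, F) = -F/4
((1057 + w) + 307)/f(-65, 50) - 2502/(-4469) = ((1057 + 112/9) + 307)/((-¼*50)) - 2502/(-4469) = (9625/9 + 307)/(-25/2) - 2502*(-1/4469) = (12388/9)*(-2/25) + 2502/4469 = -24776/225 + 2502/4469 = -110160994/1005525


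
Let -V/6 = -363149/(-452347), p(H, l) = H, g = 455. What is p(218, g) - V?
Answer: 100790540/452347 ≈ 222.82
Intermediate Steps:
V = -2178894/452347 (V = -(-2178894)/(-452347) = -(-2178894)*(-1)/452347 = -6*363149/452347 = -2178894/452347 ≈ -4.8169)
p(218, g) - V = 218 - 1*(-2178894/452347) = 218 + 2178894/452347 = 100790540/452347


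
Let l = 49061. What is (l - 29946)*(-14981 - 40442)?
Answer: -1059410645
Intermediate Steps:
(l - 29946)*(-14981 - 40442) = (49061 - 29946)*(-14981 - 40442) = 19115*(-55423) = -1059410645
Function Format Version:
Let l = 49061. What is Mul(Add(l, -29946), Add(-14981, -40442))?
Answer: -1059410645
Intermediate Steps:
Mul(Add(l, -29946), Add(-14981, -40442)) = Mul(Add(49061, -29946), Add(-14981, -40442)) = Mul(19115, -55423) = -1059410645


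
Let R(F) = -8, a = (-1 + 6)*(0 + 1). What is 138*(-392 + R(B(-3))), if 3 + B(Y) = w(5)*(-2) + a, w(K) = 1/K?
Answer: -55200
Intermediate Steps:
a = 5 (a = 5*1 = 5)
B(Y) = 8/5 (B(Y) = -3 + (-2/5 + 5) = -3 + ((⅕)*(-2) + 5) = -3 + (-⅖ + 5) = -3 + 23/5 = 8/5)
138*(-392 + R(B(-3))) = 138*(-392 - 8) = 138*(-400) = -55200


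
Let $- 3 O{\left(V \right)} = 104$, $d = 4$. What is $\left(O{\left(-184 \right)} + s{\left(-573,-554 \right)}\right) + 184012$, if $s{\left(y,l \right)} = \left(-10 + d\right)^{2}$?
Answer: $\frac{552040}{3} \approx 1.8401 \cdot 10^{5}$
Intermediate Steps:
$O{\left(V \right)} = - \frac{104}{3}$ ($O{\left(V \right)} = \left(- \frac{1}{3}\right) 104 = - \frac{104}{3}$)
$s{\left(y,l \right)} = 36$ ($s{\left(y,l \right)} = \left(-10 + 4\right)^{2} = \left(-6\right)^{2} = 36$)
$\left(O{\left(-184 \right)} + s{\left(-573,-554 \right)}\right) + 184012 = \left(- \frac{104}{3} + 36\right) + 184012 = \frac{4}{3} + 184012 = \frac{552040}{3}$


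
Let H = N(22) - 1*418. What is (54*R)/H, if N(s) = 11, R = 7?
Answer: -378/407 ≈ -0.92875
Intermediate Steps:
H = -407 (H = 11 - 1*418 = 11 - 418 = -407)
(54*R)/H = (54*7)/(-407) = 378*(-1/407) = -378/407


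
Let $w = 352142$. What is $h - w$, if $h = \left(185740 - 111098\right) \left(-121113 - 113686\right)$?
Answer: $-17526219100$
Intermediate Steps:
$h = -17525866958$ ($h = 74642 \left(-234799\right) = -17525866958$)
$h - w = -17525866958 - 352142 = -17526219100$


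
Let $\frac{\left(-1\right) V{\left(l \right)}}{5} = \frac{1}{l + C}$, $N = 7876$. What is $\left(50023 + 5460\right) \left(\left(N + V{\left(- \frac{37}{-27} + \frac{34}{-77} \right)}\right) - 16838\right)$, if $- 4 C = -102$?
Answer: $- \frac{54643205539156}{109891} \approx -4.9725 \cdot 10^{8}$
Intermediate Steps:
$C = \frac{51}{2}$ ($C = \left(- \frac{1}{4}\right) \left(-102\right) = \frac{51}{2} \approx 25.5$)
$V{\left(l \right)} = - \frac{5}{\frac{51}{2} + l}$ ($V{\left(l \right)} = - \frac{5}{l + \frac{51}{2}} = - \frac{5}{\frac{51}{2} + l}$)
$\left(50023 + 5460\right) \left(\left(N + V{\left(- \frac{37}{-27} + \frac{34}{-77} \right)}\right) - 16838\right) = \left(50023 + 5460\right) \left(\left(7876 - \frac{10}{51 + 2 \left(- \frac{37}{-27} + \frac{34}{-77}\right)}\right) - 16838\right) = 55483 \left(\left(7876 - \frac{10}{51 + 2 \left(\left(-37\right) \left(- \frac{1}{27}\right) + 34 \left(- \frac{1}{77}\right)\right)}\right) - 16838\right) = 55483 \left(\left(7876 - \frac{10}{51 + 2 \left(\frac{37}{27} - \frac{34}{77}\right)}\right) - 16838\right) = 55483 \left(\left(7876 - \frac{10}{51 + 2 \cdot \frac{1931}{2079}}\right) - 16838\right) = 55483 \left(\left(7876 - \frac{10}{51 + \frac{3862}{2079}}\right) - 16838\right) = 55483 \left(\left(7876 - \frac{10}{\frac{109891}{2079}}\right) - 16838\right) = 55483 \left(\left(7876 - \frac{20790}{109891}\right) - 16838\right) = 55483 \left(\frac{865480726}{109891} - 16838\right) = 55483 \left(- \frac{984863932}{109891}\right) = - \frac{54643205539156}{109891}$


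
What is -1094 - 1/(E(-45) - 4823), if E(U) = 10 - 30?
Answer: -5298241/4843 ≈ -1094.0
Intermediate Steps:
E(U) = -20
-1094 - 1/(E(-45) - 4823) = -1094 - 1/(-20 - 4823) = -1094 - 1/(-4843) = -1094 - 1*(-1/4843) = -1094 + 1/4843 = -5298241/4843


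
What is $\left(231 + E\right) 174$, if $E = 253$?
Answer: $84216$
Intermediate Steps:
$\left(231 + E\right) 174 = \left(231 + 253\right) 174 = 484 \cdot 174 = 84216$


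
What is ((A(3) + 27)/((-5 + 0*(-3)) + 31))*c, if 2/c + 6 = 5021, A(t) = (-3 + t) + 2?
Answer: 29/65195 ≈ 0.00044482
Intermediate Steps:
A(t) = -1 + t
c = 2/5015 (c = 2/(-6 + 5021) = 2/5015 ≈ 0.00039880)
((A(3) + 27)/((-5 + 0*(-3)) + 31))*c = (((-1 + 3) + 27)/((-5 + 0*(-3)) + 31))*(2/5015) = ((2 + 27)/((-5 + 0) + 31))*(2/5015) = (29/(-5 + 31))*(2/5015) = (29/26)*(2/5015) = 29/65195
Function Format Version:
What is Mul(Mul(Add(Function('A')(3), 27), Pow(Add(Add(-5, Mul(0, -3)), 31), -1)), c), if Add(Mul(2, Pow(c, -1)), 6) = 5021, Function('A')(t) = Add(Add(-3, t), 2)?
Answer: Rational(29, 65195) ≈ 0.00044482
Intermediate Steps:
Function('A')(t) = Add(-1, t)
c = Rational(2, 5015) (c = Mul(2, Pow(Add(-6, 5021), -1)) = Mul(2, Pow(5015, -1)) = Mul(2, Rational(1, 5015)) = Rational(2, 5015) ≈ 0.00039880)
Mul(Mul(Add(Function('A')(3), 27), Pow(Add(Add(-5, Mul(0, -3)), 31), -1)), c) = Mul(Mul(Add(Add(-1, 3), 27), Pow(Add(Add(-5, Mul(0, -3)), 31), -1)), Rational(2, 5015)) = Mul(Mul(Add(2, 27), Pow(Add(Add(-5, 0), 31), -1)), Rational(2, 5015)) = Mul(Mul(29, Pow(Add(-5, 31), -1)), Rational(2, 5015)) = Mul(Mul(29, Pow(26, -1)), Rational(2, 5015)) = Mul(Mul(29, Rational(1, 26)), Rational(2, 5015)) = Mul(Rational(29, 26), Rational(2, 5015)) = Rational(29, 65195)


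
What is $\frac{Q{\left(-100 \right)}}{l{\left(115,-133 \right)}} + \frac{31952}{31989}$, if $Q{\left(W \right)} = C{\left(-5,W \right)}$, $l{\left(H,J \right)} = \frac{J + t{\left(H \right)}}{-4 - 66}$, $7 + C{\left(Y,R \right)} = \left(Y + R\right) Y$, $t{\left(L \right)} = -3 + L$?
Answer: $\frac{55266292}{31989} \approx 1727.7$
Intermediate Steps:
$C{\left(Y,R \right)} = -7 + Y \left(R + Y\right)$ ($C{\left(Y,R \right)} = -7 + \left(Y + R\right) Y = -7 + \left(R + Y\right) Y = -7 + Y \left(R + Y\right)$)
$l{\left(H,J \right)} = \frac{3}{70} - \frac{H}{70} - \frac{J}{70}$ ($l{\left(H,J \right)} = \frac{J + \left(-3 + H\right)}{-4 - 66} = \frac{-3 + H + J}{-70} = \left(-3 + H + J\right) \left(- \frac{1}{70}\right) = \frac{3}{70} - \frac{H}{70} - \frac{J}{70}$)
$Q{\left(W \right)} = 18 - 5 W$ ($Q{\left(W \right)} = -7 + \left(-5\right)^{2} + W \left(-5\right) = -7 + 25 - 5 W = 18 - 5 W$)
$\frac{Q{\left(-100 \right)}}{l{\left(115,-133 \right)}} + \frac{31952}{31989} = \frac{18 - -500}{\frac{3}{70} - \frac{23}{14} - - \frac{19}{10}} + \frac{31952}{31989} = \frac{18 + 500}{\frac{3}{70} - \frac{23}{14} + \frac{19}{10}} + 31952 \cdot \frac{1}{31989} = \frac{518}{\frac{3}{10}} + \frac{31952}{31989} = 518 \cdot \frac{10}{3} + \frac{31952}{31989} = \frac{5180}{3} + \frac{31952}{31989} = \frac{55266292}{31989}$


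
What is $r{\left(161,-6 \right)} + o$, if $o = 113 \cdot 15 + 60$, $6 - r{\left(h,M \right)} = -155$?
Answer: $1916$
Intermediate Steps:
$r{\left(h,M \right)} = 161$ ($r{\left(h,M \right)} = 6 - -155 = 6 + 155 = 161$)
$o = 1755$ ($o = 1695 + 60 = 1755$)
$r{\left(161,-6 \right)} + o = 161 + 1755 = 1916$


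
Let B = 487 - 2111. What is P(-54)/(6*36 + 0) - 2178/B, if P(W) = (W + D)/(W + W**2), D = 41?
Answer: 168300133/125492976 ≈ 1.3411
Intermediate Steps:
P(W) = (41 + W)/(W + W**2) (P(W) = (W + 41)/(W + W**2) = (41 + W)/(W + W**2))
B = -1624
P(-54)/(6*36 + 0) - 2178/B = ((41 - 54)/((-54)*(1 - 54)))/(6*36 + 0) - 2178/(-1624) = (-1/54*(-13)/(-53))/(216 + 0) - 2178*(-1/1624) = -1/54*(-1/53)*(-13)/216 + 1089/812 = -13/2862*1/216 + 1089/812 = -13/618192 + 1089/812 = 168300133/125492976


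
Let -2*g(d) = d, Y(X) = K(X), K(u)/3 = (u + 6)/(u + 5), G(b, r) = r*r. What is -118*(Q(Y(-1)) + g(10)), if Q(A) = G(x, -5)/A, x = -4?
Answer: -590/3 ≈ -196.67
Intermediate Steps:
G(b, r) = r²
K(u) = 3*(6 + u)/(5 + u) (K(u) = 3*((u + 6)/(u + 5)) = 3*((6 + u)/(5 + u)) = 3*(6 + u)/(5 + u))
Y(X) = 3*(6 + X)/(5 + X)
g(d) = -d/2
Q(A) = 25/A (Q(A) = (-5)²/A = 25/A)
-118*(Q(Y(-1)) + g(10)) = -118*(25/((3*(6 - 1)/(5 - 1))) - ½*10) = -118*(25/((3*5/4)) - 5) = -118*(25/((3*(¼)*5)) - 5) = -118*(25/(15/4) - 5) = -118*(25*(4/15) - 5) = -118*(20/3 - 5) = -118*5/3 = -590/3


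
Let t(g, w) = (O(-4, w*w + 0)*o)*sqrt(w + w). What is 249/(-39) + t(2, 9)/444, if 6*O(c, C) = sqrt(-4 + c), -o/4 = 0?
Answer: -83/13 ≈ -6.3846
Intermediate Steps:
o = 0 (o = -4*0 = 0)
O(c, C) = sqrt(-4 + c)/6
t(g, w) = 0 (t(g, w) = ((sqrt(-4 - 4)/6)*0)*sqrt(w + w) = ((sqrt(-8)/6)*0)*sqrt(2*w) = (((2*I*sqrt(2))/6)*0)*(sqrt(2)*sqrt(w)) = ((I*sqrt(2)/3)*0)*(sqrt(2)*sqrt(w)) = 0*(sqrt(2)*sqrt(w)) = 0)
249/(-39) + t(2, 9)/444 = 249/(-39) + 0/444 = 249*(-1/39) + 0*(1/444) = -83/13 + 0 = -83/13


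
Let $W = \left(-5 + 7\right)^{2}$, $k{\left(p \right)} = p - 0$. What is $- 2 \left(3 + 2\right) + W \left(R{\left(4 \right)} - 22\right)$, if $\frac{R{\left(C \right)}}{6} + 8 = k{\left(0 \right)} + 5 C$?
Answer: $190$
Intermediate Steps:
$k{\left(p \right)} = p$ ($k{\left(p \right)} = p + 0 = p$)
$R{\left(C \right)} = -48 + 30 C$ ($R{\left(C \right)} = -48 + 6 \left(0 + 5 C\right) = -48 + 6 \cdot 5 C = -48 + 30 C$)
$W = 4$ ($W = 2^{2} = 4$)
$- 2 \left(3 + 2\right) + W \left(R{\left(4 \right)} - 22\right) = - 2 \left(3 + 2\right) + 4 \left(\left(-48 + 30 \cdot 4\right) - 22\right) = \left(-2\right) 5 + 4 \left(\left(-48 + 120\right) - 22\right) = -10 + 4 \left(72 - 22\right) = -10 + 4 \cdot 50 = -10 + 200 = 190$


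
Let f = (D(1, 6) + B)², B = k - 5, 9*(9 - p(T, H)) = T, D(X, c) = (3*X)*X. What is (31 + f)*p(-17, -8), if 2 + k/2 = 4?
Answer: 3430/9 ≈ 381.11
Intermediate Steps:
D(X, c) = 3*X²
k = 4 (k = -4 + 2*4 = -4 + 8 = 4)
p(T, H) = 9 - T/9
B = -1 (B = 4 - 5 = -1)
f = 4 (f = (3*1² - 1)² = (3*1 - 1)² = (3 - 1)² = 2² = 4)
(31 + f)*p(-17, -8) = (31 + 4)*(9 - ⅑*(-17)) = 35*(9 + 17/9) = 35*(98/9) = 3430/9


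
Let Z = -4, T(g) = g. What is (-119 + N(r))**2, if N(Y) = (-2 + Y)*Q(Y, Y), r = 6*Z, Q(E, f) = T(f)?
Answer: 255025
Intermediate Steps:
Q(E, f) = f
r = -24 (r = 6*(-4) = -24)
N(Y) = Y*(-2 + Y) (N(Y) = (-2 + Y)*Y = Y*(-2 + Y))
(-119 + N(r))**2 = (-119 - 24*(-2 - 24))**2 = (-119 - 24*(-26))**2 = (-119 + 624)**2 = 505**2 = 255025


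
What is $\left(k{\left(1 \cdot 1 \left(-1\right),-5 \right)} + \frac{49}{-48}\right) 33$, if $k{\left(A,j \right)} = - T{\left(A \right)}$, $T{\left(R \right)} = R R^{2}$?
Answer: $- \frac{11}{16} \approx -0.6875$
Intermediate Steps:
$T{\left(R \right)} = R^{3}$
$k{\left(A,j \right)} = - A^{3}$
$\left(k{\left(1 \cdot 1 \left(-1\right),-5 \right)} + \frac{49}{-48}\right) 33 = \left(- \left(1 \cdot 1 \left(-1\right)\right)^{3} + \frac{49}{-48}\right) 33 = \left(- \left(1 \left(-1\right)\right)^{3} + 49 \left(- \frac{1}{48}\right)\right) 33 = \left(- \left(-1\right)^{3} - \frac{49}{48}\right) 33 = \left(\left(-1\right) \left(-1\right) - \frac{49}{48}\right) 33 = \left(1 - \frac{49}{48}\right) 33 = \left(- \frac{1}{48}\right) 33 = - \frac{11}{16}$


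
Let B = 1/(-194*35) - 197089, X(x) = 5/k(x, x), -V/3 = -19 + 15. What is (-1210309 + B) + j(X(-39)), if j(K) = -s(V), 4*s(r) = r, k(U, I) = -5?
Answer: -9556252791/6790 ≈ -1.4074e+6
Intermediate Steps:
V = 12 (V = -3*(-19 + 15) = -3*(-4) = 12)
s(r) = r/4
X(x) = -1 (X(x) = 5/(-5) = 5*(-⅕) = -1)
j(K) = -3 (j(K) = -12/4 = -1*3 = -3)
B = -1338234311/6790 (B = 1/(-6790) - 197089 = -1/6790 - 197089 = -1338234311/6790 ≈ -1.9709e+5)
(-1210309 + B) + j(X(-39)) = (-1210309 - 1338234311/6790) - 3 = -9556232421/6790 - 3 = -9556252791/6790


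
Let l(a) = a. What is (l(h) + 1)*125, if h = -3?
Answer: -250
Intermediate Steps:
(l(h) + 1)*125 = (-3 + 1)*125 = -2*125 = -250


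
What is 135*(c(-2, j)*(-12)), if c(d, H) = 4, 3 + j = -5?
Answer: -6480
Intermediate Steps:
j = -8 (j = -3 - 5 = -8)
135*(c(-2, j)*(-12)) = 135*(4*(-12)) = 135*(-48) = -6480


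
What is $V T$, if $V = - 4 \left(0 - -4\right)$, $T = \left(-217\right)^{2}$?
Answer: $-753424$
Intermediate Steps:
$T = 47089$
$V = -16$ ($V = - 4 \left(0 + 4\right) = \left(-4\right) 4 = -16$)
$V T = \left(-16\right) 47089 = -753424$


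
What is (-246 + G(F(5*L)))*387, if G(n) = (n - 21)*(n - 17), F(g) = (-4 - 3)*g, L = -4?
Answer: 5569317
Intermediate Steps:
F(g) = -7*g
G(n) = (-21 + n)*(-17 + n)
(-246 + G(F(5*L)))*387 = (-246 + (357 + (-35*(-4))² - (-266)*5*(-4)))*387 = (-246 + (357 + (-7*(-20))² - (-266)*(-20)))*387 = (-246 + (357 + 140² - 38*140))*387 = (-246 + (357 + 19600 - 5320))*387 = (-246 + 14637)*387 = 14391*387 = 5569317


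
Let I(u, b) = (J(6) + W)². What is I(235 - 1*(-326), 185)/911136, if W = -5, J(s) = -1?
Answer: 3/75928 ≈ 3.9511e-5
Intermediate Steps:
I(u, b) = 36 (I(u, b) = (-1 - 5)² = (-6)² = 36)
I(235 - 1*(-326), 185)/911136 = 36/911136 = 36*(1/911136) = 3/75928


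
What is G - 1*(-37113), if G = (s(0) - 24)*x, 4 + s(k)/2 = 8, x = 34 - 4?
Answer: 36633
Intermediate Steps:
x = 30
s(k) = 8 (s(k) = -8 + 2*8 = -8 + 16 = 8)
G = -480 (G = (8 - 24)*30 = -16*30 = -480)
G - 1*(-37113) = -480 - 1*(-37113) = -480 + 37113 = 36633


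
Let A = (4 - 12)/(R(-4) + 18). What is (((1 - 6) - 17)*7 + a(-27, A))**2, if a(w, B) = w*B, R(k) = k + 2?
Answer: 78961/4 ≈ 19740.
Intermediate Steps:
R(k) = 2 + k
A = -1/2 (A = (4 - 12)/((2 - 4) + 18) = -8/(-2 + 18) = -8/16 = -8*1/16 = -1/2 ≈ -0.50000)
a(w, B) = B*w
(((1 - 6) - 17)*7 + a(-27, A))**2 = (((1 - 6) - 17)*7 - 1/2*(-27))**2 = ((-5 - 17)*7 + 27/2)**2 = (-22*7 + 27/2)**2 = (-154 + 27/2)**2 = (-281/2)**2 = 78961/4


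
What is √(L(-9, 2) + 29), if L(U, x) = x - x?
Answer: √29 ≈ 5.3852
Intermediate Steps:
L(U, x) = 0
√(L(-9, 2) + 29) = √(0 + 29) = √29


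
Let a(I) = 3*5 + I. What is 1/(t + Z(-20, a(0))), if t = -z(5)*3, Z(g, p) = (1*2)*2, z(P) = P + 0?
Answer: -1/11 ≈ -0.090909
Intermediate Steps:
a(I) = 15 + I
z(P) = P
Z(g, p) = 4 (Z(g, p) = 2*2 = 4)
t = -15 (t = -1*5*3 = -5*3 = -15)
1/(t + Z(-20, a(0))) = 1/(-15 + 4) = 1/(-11) = -1/11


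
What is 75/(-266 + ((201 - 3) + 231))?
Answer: 75/163 ≈ 0.46012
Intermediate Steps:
75/(-266 + ((201 - 3) + 231)) = 75/(-266 + (198 + 231)) = 75/(-266 + 429) = 75/163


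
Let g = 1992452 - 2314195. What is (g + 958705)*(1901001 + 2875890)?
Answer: 3042698045142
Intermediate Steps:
g = -321743
(g + 958705)*(1901001 + 2875890) = (-321743 + 958705)*(1901001 + 2875890) = 636962*4776891 = 3042698045142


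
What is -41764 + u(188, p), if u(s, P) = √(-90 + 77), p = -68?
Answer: -41764 + I*√13 ≈ -41764.0 + 3.6056*I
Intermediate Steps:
u(s, P) = I*√13 (u(s, P) = √(-13) = I*√13)
-41764 + u(188, p) = -41764 + I*√13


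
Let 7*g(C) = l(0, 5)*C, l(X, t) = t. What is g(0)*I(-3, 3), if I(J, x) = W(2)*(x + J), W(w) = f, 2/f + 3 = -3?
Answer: 0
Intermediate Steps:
f = -⅓ (f = 2/(-3 - 3) = 2/(-6) = 2*(-⅙) = -⅓ ≈ -0.33333)
W(w) = -⅓
g(C) = 5*C/7 (g(C) = (5*C)/7 = 5*C/7)
I(J, x) = -J/3 - x/3 (I(J, x) = -(x + J)/3 = -(J + x)/3 = -J/3 - x/3)
g(0)*I(-3, 3) = ((5/7)*0)*(-⅓*(-3) - ⅓*3) = 0*(1 - 1) = 0*0 = 0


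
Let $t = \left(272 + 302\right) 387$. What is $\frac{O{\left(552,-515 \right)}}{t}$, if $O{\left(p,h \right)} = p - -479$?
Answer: $\frac{1031}{222138} \approx 0.0046413$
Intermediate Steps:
$O{\left(p,h \right)} = 479 + p$ ($O{\left(p,h \right)} = p + 479 = 479 + p$)
$t = 222138$ ($t = 574 \cdot 387 = 222138$)
$\frac{O{\left(552,-515 \right)}}{t} = \frac{479 + 552}{222138} = 1031 \cdot \frac{1}{222138} = \frac{1031}{222138}$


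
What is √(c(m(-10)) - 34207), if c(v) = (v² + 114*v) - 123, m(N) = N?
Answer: 3*I*√3930 ≈ 188.07*I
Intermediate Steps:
c(v) = -123 + v² + 114*v
√(c(m(-10)) - 34207) = √((-123 + (-10)² + 114*(-10)) - 34207) = √((-123 + 100 - 1140) - 34207) = √(-1163 - 34207) = √(-35370) = 3*I*√3930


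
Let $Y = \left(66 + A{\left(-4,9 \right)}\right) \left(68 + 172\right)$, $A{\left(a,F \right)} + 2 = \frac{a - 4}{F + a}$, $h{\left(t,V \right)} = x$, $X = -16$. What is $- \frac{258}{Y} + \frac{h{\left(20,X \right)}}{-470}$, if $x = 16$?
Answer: $- \frac{30073}{586560} \approx -0.05127$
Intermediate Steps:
$h{\left(t,V \right)} = 16$
$A{\left(a,F \right)} = -2 + \frac{-4 + a}{F + a}$ ($A{\left(a,F \right)} = -2 + \frac{a - 4}{F + a} = -2 + \frac{-4 + a}{F + a}$)
$Y = 14976$ ($Y = \left(66 + \frac{-4 - -4 - 18}{9 - 4}\right) \left(68 + 172\right) = \left(66 + \frac{-4 + 4 - 18}{5}\right) 240 = \left(66 + \frac{1}{5} \left(-18\right)\right) 240 = \left(66 - \frac{18}{5}\right) 240 = \frac{312}{5} \cdot 240 = 14976$)
$- \frac{258}{Y} + \frac{h{\left(20,X \right)}}{-470} = - \frac{258}{14976} + \frac{16}{-470} = \left(-258\right) \frac{1}{14976} + 16 \left(- \frac{1}{470}\right) = - \frac{43}{2496} - \frac{8}{235} = - \frac{30073}{586560}$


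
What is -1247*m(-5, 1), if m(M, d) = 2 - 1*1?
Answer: -1247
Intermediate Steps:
m(M, d) = 1 (m(M, d) = 2 - 1 = 1)
-1247*m(-5, 1) = -1247*1 = -1247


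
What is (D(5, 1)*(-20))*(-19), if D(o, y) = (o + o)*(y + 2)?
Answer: 11400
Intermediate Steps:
D(o, y) = 2*o*(2 + y) (D(o, y) = (2*o)*(2 + y) = 2*o*(2 + y))
(D(5, 1)*(-20))*(-19) = ((2*5*(2 + 1))*(-20))*(-19) = ((2*5*3)*(-20))*(-19) = (30*(-20))*(-19) = -600*(-19) = 11400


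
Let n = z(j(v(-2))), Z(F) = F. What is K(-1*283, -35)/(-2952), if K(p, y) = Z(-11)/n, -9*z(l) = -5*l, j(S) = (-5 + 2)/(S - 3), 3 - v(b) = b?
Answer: -11/2460 ≈ -0.0044715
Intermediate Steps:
v(b) = 3 - b
j(S) = -3/(-3 + S)
z(l) = 5*l/9 (z(l) = -(-5)*l/9 = 5*l/9)
n = -⅚ (n = 5*(-3/(-3 + (3 - 1*(-2))))/9 = 5*(-3/(-3 + (3 + 2)))/9 = 5*(-3/(-3 + 5))/9 = 5*(-3/2)/9 = 5*(-3*½)/9 = (5/9)*(-3/2) = -⅚ ≈ -0.83333)
K(p, y) = 66/5 (K(p, y) = -11/(-⅚) = -11*(-6/5) = 66/5)
K(-1*283, -35)/(-2952) = (66/5)/(-2952) = (66/5)*(-1/2952) = -11/2460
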